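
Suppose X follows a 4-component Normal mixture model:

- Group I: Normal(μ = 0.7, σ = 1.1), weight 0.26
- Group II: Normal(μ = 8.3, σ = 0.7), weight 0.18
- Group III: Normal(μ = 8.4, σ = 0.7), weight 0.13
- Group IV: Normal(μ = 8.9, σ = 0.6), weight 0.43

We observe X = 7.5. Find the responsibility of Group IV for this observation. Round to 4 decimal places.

0.1797

Posterior ∝ prior × likelihood, so P(k | x) ∝ π_k f_k(x); normalise over all components.
Evaluate each component's likelihood at the observed value:
  p_I = 1.825e-09
  p_II = 0.296614
  p_III = 0.249376
  p_IV = 0.0437031
Weight by the priors:
  π_I·p_I = 0.26 × 1.825e-09 = 4.745e-10
  π_II·p_II = 0.18 × 0.296614 = 0.0533905
  π_III·p_III = 0.13 × 0.249376 = 0.0324189
  π_IV·p_IV = 0.43 × 0.0437031 = 0.0187924
Evidence: 4.745e-10 + 0.0533905 + 0.0324189 + 0.0187924 = 0.104602
Responsibility of Group IV: 0.0187924 / 0.104602 ≈ 0.1797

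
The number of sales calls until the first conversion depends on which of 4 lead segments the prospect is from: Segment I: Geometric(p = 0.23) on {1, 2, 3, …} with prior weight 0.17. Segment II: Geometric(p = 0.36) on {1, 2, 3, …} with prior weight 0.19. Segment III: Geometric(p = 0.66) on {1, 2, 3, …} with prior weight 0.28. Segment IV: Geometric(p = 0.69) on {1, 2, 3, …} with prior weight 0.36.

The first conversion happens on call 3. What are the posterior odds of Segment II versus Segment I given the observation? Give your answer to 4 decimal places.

Only the two components matter; the odds are (P(Z=i) f_i(x)) / (P(Z=j) f_j(x)).
Evaluate each component's likelihood at the observed value:
  f_I = 0.23·(1−0.23)^2 = 0.23·0.5929 = 0.136367
  f_II = 0.36·(1−0.36)^2 = 0.36·0.4096 = 0.147456
  f_III = 0.66·(1−0.66)^2 = 0.66·0.1156 = 0.076296
  f_IV = 0.69·(1−0.69)^2 = 0.69·0.0961 = 0.066309
0.0280166 / 0.0231824 ≈ 1.2085

1.2085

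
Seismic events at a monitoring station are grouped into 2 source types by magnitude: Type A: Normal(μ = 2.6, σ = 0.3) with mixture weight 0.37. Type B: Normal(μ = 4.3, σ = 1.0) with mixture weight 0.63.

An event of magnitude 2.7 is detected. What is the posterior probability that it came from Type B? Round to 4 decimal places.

0.1305

By Bayes' theorem, P(k | x) = w_k f_k(x) / Σ_j w_j f_j(x).
Component likelihoods at x = 2.7:
  p_A = (1/(0.3·√(2π)))·exp(−(2.7−2.6)²/(2·0.3²)) = 1.329808·exp(-0.05556) = 1.25794
  p_B = (1/(1.0·√(2π)))·exp(−(2.7−4.3)²/(2·1.0²)) = 0.398942·exp(-1.28000) = 0.110921
Unnormalised posteriors:
  w_A·p_A = 0.37 × 1.25794 = 0.465439
  w_B·p_B = 0.63 × 0.110921 = 0.0698801
Sum: 0.465439 + 0.0698801 = 0.535319
So the posterior for Type B is 0.0698801 / 0.535319 ≈ 0.1305.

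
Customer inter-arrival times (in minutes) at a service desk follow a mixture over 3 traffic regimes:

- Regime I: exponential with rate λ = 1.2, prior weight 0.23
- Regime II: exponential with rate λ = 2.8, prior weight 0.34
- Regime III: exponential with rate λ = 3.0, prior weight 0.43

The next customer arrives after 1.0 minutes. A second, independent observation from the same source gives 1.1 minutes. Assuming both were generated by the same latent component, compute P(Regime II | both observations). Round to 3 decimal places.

0.181

The responsibility of component k is w_k f_k(x) divided by Σ_j w_j f_j(x).
Since both observations come from the same component, the likelihood for component k is f_k(x₁)·f_k(x₂).
  p_I = [0.361433] × [0.320562] = 0.115862
  p_II = [0.170268] × [0.128686] = 0.0219111
  p_III = [0.149361] × [0.11065] = 0.0165267
Weight by the priors:
  w_I·p_I = 0.23 × 0.115862 = 0.0266482
  w_II·p_II = 0.34 × 0.0219111 = 0.00744978
  w_III·p_III = 0.43 × 0.0165267 = 0.0071065
Sum: 0.0266482 + 0.00744978 + 0.0071065 = 0.0412045
P(Regime II | x₁, x₂) ≈ 0.181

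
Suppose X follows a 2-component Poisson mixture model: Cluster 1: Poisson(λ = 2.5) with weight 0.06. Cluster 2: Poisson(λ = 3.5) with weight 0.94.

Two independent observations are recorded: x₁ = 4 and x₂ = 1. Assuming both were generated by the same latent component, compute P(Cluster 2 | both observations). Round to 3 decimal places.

By Bayes' theorem, P(k | x) = π_k f_k(x) / Σ_j π_j f_j(x).
Since both observations come from the same component, the likelihood for component k is f_k(x₁)·f_k(x₂).
  L_1 = [e^(−2.5)·2.5^4/4! = 0.133602] × [0.205212] = 0.0274168
  L_2 = [e^(−3.5)·3.5^4/4! = 0.188812] × [0.105691] = 0.0199557
Unnormalised posteriors:
  π_1·L_1 = 0.06 × 0.0274168 = 0.00164501
  π_2·L_2 = 0.94 × 0.0199557 = 0.0187584
Marginal: 0.00164501 + 0.0187584 = 0.0204034
P(Cluster 2 | x₁, x₂) = 0.0187584 / 0.0204034 ≈ 0.919

0.919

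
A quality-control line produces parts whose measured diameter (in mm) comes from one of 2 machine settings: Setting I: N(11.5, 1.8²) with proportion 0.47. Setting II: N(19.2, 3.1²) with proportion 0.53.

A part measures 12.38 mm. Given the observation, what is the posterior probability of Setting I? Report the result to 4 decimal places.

0.9384

The responsibility of component k is π_k f_k(x) divided by Σ_j π_j f_j(x).
Evaluate each component's likelihood at the observed value:
  p_I = (1/(1.8·√(2π)))·exp(−(12.38−11.5)²/(2·1.8²)) = 0.221635·exp(-0.11951) = 0.196669
  p_II = (1/(3.1·√(2π)))·exp(−(12.38−19.2)²/(2·3.1²)) = 0.128691·exp(-2.42000) = 0.0114434
Prior × likelihood for each component:
  π_I·p_I = 0.47 × 0.196669 = 0.0924346
  π_II·p_II = 0.53 × 0.0114434 = 0.00606501
Normaliser: 0.0924346 + 0.00606501 = 0.0984996
Responsibility of Setting I: 0.0924346 / 0.0984996 ≈ 0.9384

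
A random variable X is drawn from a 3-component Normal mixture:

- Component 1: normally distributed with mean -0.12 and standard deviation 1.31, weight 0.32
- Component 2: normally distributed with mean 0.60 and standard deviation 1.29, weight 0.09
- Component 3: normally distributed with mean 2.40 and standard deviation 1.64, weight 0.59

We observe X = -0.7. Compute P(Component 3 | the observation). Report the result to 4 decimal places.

0.1862

P(component k | x) = P(Z=k)·f_k(x) / marginal(x), where marginal(x) = Σ_j P(Z=j)·f_j(x).
Evaluate each component's likelihood at the observed value:
  f_1 = (1/(1.31·√(2π)))·exp(−(-0.7−-0.12)²/(2·1.31²)) = 0.304536·exp(-0.09801) = 0.276104
  f_2 = (1/(1.29·√(2π)))·exp(−(-0.7−0.60)²/(2·1.29²)) = 0.309258·exp(-0.50778) = 0.18612
  f_3 = (1/(1.64·√(2π)))·exp(−(-0.7−2.40)²/(2·1.64²)) = 0.243257·exp(-1.78651) = 0.0407563
Multiply by the mixture weights:
  P(Z=1)·f_1 = 0.32 × 0.276104 = 0.0883532
  P(Z=2)·f_2 = 0.09 × 0.18612 = 0.0167508
  P(Z=3)·f_3 = 0.59 × 0.0407563 = 0.0240462
Evidence: 0.0883532 + 0.0167508 + 0.0240462 = 0.12915
P(Component 3 | x) = 0.0240462 / 0.12915 ≈ 0.1862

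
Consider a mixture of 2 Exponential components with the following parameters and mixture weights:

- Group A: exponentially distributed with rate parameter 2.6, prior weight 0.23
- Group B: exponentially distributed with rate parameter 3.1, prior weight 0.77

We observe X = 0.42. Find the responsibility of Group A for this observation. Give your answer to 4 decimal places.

By Bayes' theorem, P(k | x) = w_k f_k(x) / Σ_j w_j f_j(x).
Component likelihoods at x = 0.42:
  L_A = 2.6·e^(−2.6·0.42) = 2.6·e^(−1.0920) = 0.872416
  L_B = 3.1·e^(−3.1·0.42) = 3.1·e^(−1.3020) = 0.843161
Unnormalised posteriors:
  w_A·L_A = 0.23 × 0.872416 = 0.200656
  w_B·L_B = 0.77 × 0.843161 = 0.649234
Sum: 0.200656 + 0.649234 = 0.849889
So the posterior for Group A is 0.200656 / 0.849889 ≈ 0.2361.

0.2361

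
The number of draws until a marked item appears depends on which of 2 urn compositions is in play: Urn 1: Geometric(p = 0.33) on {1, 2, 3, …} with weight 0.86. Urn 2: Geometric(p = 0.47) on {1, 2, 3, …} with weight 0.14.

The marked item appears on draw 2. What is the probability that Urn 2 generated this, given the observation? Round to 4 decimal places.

0.1550

Apply Bayes' rule: the posterior for each component is proportional to its prior times its likelihood at x.
Geometric probabilities:
  p_1 = 0.33·(1−0.33)^1 = 0.33·0.67 = 0.2211
  p_2 = 0.47·(1−0.47)^1 = 0.47·0.53 = 0.2491
Weight by the priors:
  π_1·p_1 = 0.86 × 0.2211 = 0.190146
  π_2·p_2 = 0.14 × 0.2491 = 0.034874
Normaliser: 0.190146 + 0.034874 = 0.22502
P(Urn 2 | the observation) = 0.034874 / 0.22502 ≈ 0.1550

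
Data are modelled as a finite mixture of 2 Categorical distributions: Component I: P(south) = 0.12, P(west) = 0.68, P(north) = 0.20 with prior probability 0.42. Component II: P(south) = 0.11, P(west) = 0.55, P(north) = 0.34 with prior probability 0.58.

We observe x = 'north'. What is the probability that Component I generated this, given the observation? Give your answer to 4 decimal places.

0.2987

By Bayes' theorem, P(k | x) = π_k f_k(x) / Σ_j π_j f_j(x).
Categorical probabilities:
  p_I = P(north | comp) = 0.20
  p_II = P(north | comp) = 0.34
Unnormalised posteriors:
  π_I·p_I = 0.42 × 0.2 = 0.084
  π_II·p_II = 0.58 × 0.34 = 0.1972
Evidence: 0.084 + 0.1972 = 0.2812
Responsibility of Component I: 0.084 / 0.2812 ≈ 0.2987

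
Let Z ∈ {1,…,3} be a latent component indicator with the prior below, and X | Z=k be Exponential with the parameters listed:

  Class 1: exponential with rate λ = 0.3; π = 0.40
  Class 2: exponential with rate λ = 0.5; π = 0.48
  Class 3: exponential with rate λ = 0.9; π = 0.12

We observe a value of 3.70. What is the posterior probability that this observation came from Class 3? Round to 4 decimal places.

The responsibility of component k is w_k f_k(x) divided by Σ_j w_j f_j(x).
Exponential densities:
  p_1 = 0.0988677
  p_2 = 0.0786186
  p_3 = 0.0322138
Weight by the priors:
  w_1·p_1 = 0.40 × 0.0988677 = 0.0395471
  w_2·p_2 = 0.48 × 0.0786186 = 0.0377369
  w_3·p_3 = 0.12 × 0.0322138 = 0.00386566
Evidence: 0.0395471 + 0.0377369 + 0.00386566 = 0.0811497
Responsibility of Class 3: 0.00386566 / 0.0811497 ≈ 0.0476

0.0476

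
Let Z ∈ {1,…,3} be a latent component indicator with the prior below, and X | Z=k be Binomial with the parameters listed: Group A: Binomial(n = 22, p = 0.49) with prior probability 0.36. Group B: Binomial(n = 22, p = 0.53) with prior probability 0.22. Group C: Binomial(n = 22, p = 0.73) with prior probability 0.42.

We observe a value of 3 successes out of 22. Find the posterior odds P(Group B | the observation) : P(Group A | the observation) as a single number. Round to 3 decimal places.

Posterior odds = (π_i f_i(x)) / (π_j f_j(x)); the normalising sum cancels.
Binomial probabilities:
  f_A = 0.000503434
  f_B = 0.000134961
  f_C = 9.40591e-09
Posterior odds = (π_B·f_B) / (π_A·f_A) = (0.22·0.000134961) / (0.36·0.000503434) = 2.96914e-05 / 0.000181236 ≈ 0.164

0.164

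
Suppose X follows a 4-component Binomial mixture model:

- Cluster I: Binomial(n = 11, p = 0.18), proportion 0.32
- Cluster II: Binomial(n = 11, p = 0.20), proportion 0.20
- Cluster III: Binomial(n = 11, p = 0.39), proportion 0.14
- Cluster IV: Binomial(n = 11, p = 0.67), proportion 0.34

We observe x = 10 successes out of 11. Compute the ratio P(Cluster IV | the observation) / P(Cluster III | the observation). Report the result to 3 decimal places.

Posterior odds = (w_i f_i(x)) / (w_j f_j(x)); the normalising sum cancels.
Component likelihoods at x = 10 successes out of 11:
  f_I = 3.22056e-07
  f_II = 9.0112e-07
  f_III = 0.000546221
  f_IV = 0.066169
Odds = (0.34/0.14) × (0.066169/0.000546221) = 2.42857 × 121.14 ≈ 294.196

294.196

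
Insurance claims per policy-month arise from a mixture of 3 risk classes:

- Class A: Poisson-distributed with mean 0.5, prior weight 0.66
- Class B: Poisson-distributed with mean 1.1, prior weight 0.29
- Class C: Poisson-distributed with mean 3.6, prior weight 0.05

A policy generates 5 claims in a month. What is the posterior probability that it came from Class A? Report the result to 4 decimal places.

0.0126

Apply Bayes' rule: the posterior for each component is proportional to its prior times its likelihood at x.
Component likelihoods at x = 5 claims:
  f_A = e^(−0.5)·0.5^5/5! = 0.000157951
  f_B = e^(−1.1)·1.1^5/5! = 0.00446744
  f_C = e^(−3.6)·3.6^5/5! = 0.13768
Unnormalised posteriors:
  w_A·f_A = 0.66 × 0.000157951 = 0.000104247
  w_B·f_B = 0.29 × 0.00446744 = 0.00129556
  w_C·f_C = 0.05 × 0.13768 = 0.006884
Sum: 0.000104247 + 0.00129556 + 0.006884 = 0.00828381
So the posterior for Class A is 0.000104247 / 0.00828381 ≈ 0.0126.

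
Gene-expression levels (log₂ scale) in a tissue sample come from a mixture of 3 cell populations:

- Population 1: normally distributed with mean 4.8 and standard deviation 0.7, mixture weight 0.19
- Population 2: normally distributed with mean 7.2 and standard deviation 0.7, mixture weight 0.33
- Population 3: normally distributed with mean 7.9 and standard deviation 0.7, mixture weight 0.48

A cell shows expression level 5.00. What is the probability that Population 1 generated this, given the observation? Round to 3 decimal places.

0.987

The responsibility of component k is π_k f_k(x) divided by Σ_j π_j f_j(x).
Component likelihoods at x = 5.00:
  L_1 = (1/(0.7·√(2π)))·exp(−(5.00−4.8)²/(2·0.7²)) = 0.569918·exp(-0.04082) = 0.547124
  L_2 = (1/(0.7·√(2π)))·exp(−(5.00−7.2)²/(2·0.7²)) = 0.569918·exp(-4.93878) = 0.00408253
  L_3 = (1/(0.7·√(2π)))·exp(−(5.00−7.9)²/(2·0.7²)) = 0.569918·exp(-8.58163) = 0.00010687
Weight by the priors:
  π_1·L_1 = 0.19 × 0.547124 = 0.103954
  π_2·L_2 = 0.33 × 0.00408253 = 0.00134723
  π_3·L_3 = 0.48 × 0.00010687 = 5.12977e-05
Marginal: 0.103954 + 0.00134723 + 5.12977e-05 = 0.105352
Responsibility of Population 1: 0.103954 / 0.105352 ≈ 0.987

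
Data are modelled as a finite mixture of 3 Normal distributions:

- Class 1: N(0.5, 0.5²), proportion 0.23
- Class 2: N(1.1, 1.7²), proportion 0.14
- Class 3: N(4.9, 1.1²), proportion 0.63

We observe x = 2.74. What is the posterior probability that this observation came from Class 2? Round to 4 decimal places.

Apply Bayes' rule: the posterior for each component is proportional to its prior times its likelihood at x.
Evaluate each component's likelihood at the observed value:
  p_1 = (1/(0.5·√(2π)))·exp(−(2.74−0.5)²/(2·0.5²)) = 0.797885·exp(-10.03520) = 3.4971e-05
  p_2 = (1/(1.7·√(2π)))·exp(−(2.74−1.1)²/(2·1.7²)) = 0.234672·exp(-0.46533) = 0.147357
  p_3 = (1/(1.1·√(2π)))·exp(−(2.74−4.9)²/(2·1.1²)) = 0.362675·exp(-1.92793) = 0.0527505
Prior × likelihood for each component:
  π_1·p_1 = 0.23 × 3.4971e-05 = 8.04333e-06
  π_2·p_2 = 0.14 × 0.147357 = 0.02063
  π_3·p_3 = 0.63 × 0.0527505 = 0.0332328
Normaliser: 8.04333e-06 + 0.02063 + 0.0332328 = 0.0538709
So the posterior for Class 2 is 0.02063 / 0.0538709 ≈ 0.3830.

0.3830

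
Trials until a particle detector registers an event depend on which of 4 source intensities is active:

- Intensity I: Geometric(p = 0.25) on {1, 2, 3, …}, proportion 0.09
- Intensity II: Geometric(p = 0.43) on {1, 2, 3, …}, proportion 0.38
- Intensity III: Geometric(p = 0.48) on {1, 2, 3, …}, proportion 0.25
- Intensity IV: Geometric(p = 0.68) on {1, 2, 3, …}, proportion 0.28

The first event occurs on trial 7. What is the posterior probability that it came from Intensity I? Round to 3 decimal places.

Apply Bayes' rule: the posterior for each component is proportional to its prior times its likelihood at x.
Evaluate each component's likelihood at the observed value:
  L_I = 0.25·(1−0.25)^6 = 0.25·0.177979 = 0.0444946
  L_II = 0.43·(1−0.43)^6 = 0.43·0.0342964 = 0.0147475
  L_III = 0.48·(1−0.48)^6 = 0.48·0.0197706 = 0.00948989
  L_IV = 0.68·(1−0.68)^6 = 0.68·0.00107374 = 0.000730144
Prior × likelihood for each component:
  P(Z=I)·L_I = 0.09 × 0.0444946 = 0.00400452
  P(Z=II)·L_II = 0.38 × 0.0147475 = 0.00560404
  P(Z=III)·L_III = 0.25 × 0.00948989 = 0.00237247
  P(Z=IV)·L_IV = 0.28 × 0.000730144 = 0.00020444
Normaliser: 0.00400452 + 0.00560404 + 0.00237247 + 0.00020444 = 0.0121855
So the posterior for Intensity I is 0.00400452 / 0.0121855 ≈ 0.329.

0.329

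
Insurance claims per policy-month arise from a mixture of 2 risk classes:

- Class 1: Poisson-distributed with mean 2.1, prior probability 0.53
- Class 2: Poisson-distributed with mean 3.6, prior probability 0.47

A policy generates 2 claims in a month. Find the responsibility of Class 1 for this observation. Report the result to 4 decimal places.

0.6323

Posterior ∝ prior × likelihood, so P(k | x) ∝ π_k f_k(x); normalise over all components.
Component likelihoods at x = 2 claims:
  p_1 = e^(−2.1)·2.1^2/2! = 0.270016
  p_2 = e^(−3.6)·3.6^2/2! = 0.177058
Prior × likelihood for each component:
  π_1·p_1 = 0.53 × 0.270016 = 0.143109
  π_2·p_2 = 0.47 × 0.177058 = 0.0832171
Marginal: 0.143109 + 0.0832171 = 0.226326
P(Class 1 | the observation) = 0.143109 / 0.226326 ≈ 0.6323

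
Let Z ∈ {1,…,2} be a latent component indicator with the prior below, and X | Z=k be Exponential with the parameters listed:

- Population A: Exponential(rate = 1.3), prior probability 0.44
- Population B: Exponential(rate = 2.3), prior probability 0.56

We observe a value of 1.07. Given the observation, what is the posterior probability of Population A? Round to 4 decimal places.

0.5642

Posterior ∝ prior × likelihood, so P(k | x) ∝ P(Z=k) f_k(x); normalise over all components.
Component likelihoods at x = 1.07:
  f_A = 0.323474
  f_B = 0.196304
Unnormalised posteriors:
  P(Z=A)·f_A = 0.44 × 0.323474 = 0.142329
  P(Z=B)·f_B = 0.56 × 0.196304 = 0.10993
Normaliser: 0.142329 + 0.10993 = 0.252259
P(Population A | x) = 0.142329 / 0.252259 ≈ 0.5642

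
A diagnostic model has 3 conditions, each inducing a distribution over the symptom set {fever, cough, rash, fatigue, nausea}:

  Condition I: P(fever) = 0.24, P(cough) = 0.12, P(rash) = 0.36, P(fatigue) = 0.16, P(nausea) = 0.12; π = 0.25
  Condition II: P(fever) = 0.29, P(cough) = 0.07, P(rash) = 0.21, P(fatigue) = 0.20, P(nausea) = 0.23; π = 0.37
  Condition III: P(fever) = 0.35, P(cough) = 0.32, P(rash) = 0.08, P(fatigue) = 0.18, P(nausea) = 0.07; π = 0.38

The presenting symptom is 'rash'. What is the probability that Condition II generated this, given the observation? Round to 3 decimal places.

Posterior ∝ prior × likelihood, so P(k | x) ∝ w_k f_k(x); normalise over all components.
Component likelihoods at x = 'rash':
  p_I = 0.36
  p_II = 0.21
  p_III = 0.08
Prior × likelihood for each component:
  w_I·p_I = 0.25 × 0.36 = 0.09
  w_II·p_II = 0.37 × 0.21 = 0.0777
  w_III·p_III = 0.38 × 0.08 = 0.0304
Marginal: 0.09 + 0.0777 + 0.0304 = 0.1981
Responsibility of Condition II: 0.0777 / 0.1981 ≈ 0.392

0.392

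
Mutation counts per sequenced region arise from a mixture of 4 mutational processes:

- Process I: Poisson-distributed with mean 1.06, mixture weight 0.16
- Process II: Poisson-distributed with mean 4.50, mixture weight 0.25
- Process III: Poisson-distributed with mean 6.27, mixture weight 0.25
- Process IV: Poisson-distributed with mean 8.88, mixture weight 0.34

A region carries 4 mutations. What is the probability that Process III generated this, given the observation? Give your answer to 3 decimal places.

By Bayes' theorem, P(k | x) = P(Z=k) f_k(x) / Σ_j P(Z=j) f_j(x).
Evaluate each component's likelihood at the observed value:
  L_I = 0.0182247
  L_II = 0.189808
  L_III = 0.121852
  L_IV = 0.03605
Weight by the priors:
  P(Z=I)·L_I = 0.16 × 0.0182247 = 0.00291595
  P(Z=II)·L_II = 0.25 × 0.189808 = 0.0474519
  P(Z=III)·L_III = 0.25 × 0.121852 = 0.030463
  P(Z=IV)·L_IV = 0.34 × 0.03605 = 0.012257
Evidence: 0.00291595 + 0.0474519 + 0.030463 + 0.012257 = 0.0930879
P(Process III | 4 mutations) = 0.030463 / 0.0930879 ≈ 0.327

0.327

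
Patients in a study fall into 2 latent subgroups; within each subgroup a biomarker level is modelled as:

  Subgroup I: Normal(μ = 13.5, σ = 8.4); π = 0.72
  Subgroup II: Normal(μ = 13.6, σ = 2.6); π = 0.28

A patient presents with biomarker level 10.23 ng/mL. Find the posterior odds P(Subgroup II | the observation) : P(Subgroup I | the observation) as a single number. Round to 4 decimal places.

Only the two components matter; the odds are (P(Z=i) f_i(x)) / (P(Z=j) f_j(x)).
Evaluate each component's likelihood at the observed value:
  L_I = (1/(8.4·√(2π)))·exp(−(10.23−13.5)²/(2·8.4²)) = 0.047493·exp(-0.07577) = 0.0440275
  L_II = (1/(2.6·√(2π)))·exp(−(10.23−13.6)²/(2·2.6²)) = 0.153439·exp(-0.84001) = 0.0662409
Posterior odds = (P(Z=II)·L_II) / (P(Z=I)·L_I) = (0.28·0.0662409) / (0.72·0.0440275) = 0.0185474 / 0.0316998 ≈ 0.5851

0.5851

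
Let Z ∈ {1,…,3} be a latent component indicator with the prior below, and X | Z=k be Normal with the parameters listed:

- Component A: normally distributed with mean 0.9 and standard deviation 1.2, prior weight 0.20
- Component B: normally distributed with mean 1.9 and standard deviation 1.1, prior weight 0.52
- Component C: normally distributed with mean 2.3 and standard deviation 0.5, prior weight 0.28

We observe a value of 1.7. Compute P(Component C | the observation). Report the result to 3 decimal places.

0.313

Posterior ∝ prior × likelihood, so P(k | x) ∝ π_k f_k(x); normalise over all components.
Normal densities:
  L_A = (1/(1.2·√(2π)))·exp(−(1.7−0.9)²/(2·1.2²)) = 0.332452·exp(-0.22222) = 0.266207
  L_B = (1/(1.1·√(2π)))·exp(−(1.7−1.9)²/(2·1.1²)) = 0.362675·exp(-0.01653) = 0.356729
  L_C = (1/(0.5·√(2π)))·exp(−(1.7−2.3)²/(2·0.5²)) = 0.797885·exp(-0.72000) = 0.388372
Prior × likelihood for each component:
  π_A·L_A = 0.20 × 0.266207 = 0.0532413
  π_B·L_B = 0.52 × 0.356729 = 0.185499
  π_C·L_C = 0.28 × 0.388372 = 0.108744
Denominator: 0.0532413 + 0.185499 + 0.108744 = 0.347485
P(Component C | data) = 0.108744 / 0.347485 ≈ 0.313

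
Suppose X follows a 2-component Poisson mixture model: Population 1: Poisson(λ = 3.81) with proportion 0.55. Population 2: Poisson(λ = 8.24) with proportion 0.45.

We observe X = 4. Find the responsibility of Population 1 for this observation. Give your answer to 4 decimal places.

0.8242

Posterior ∝ prior × likelihood, so P(k | x) ∝ P(Z=k) f_k(x); normalise over all components.
Component likelihoods at x = 4:
  f_1 = e^(−3.81)·3.81^4/4! = 0.194458
  f_2 = e^(−8.24)·8.24^4/4! = 0.0506887
Weight by the priors:
  P(Z=1)·f_1 = 0.55 × 0.194458 = 0.106952
  P(Z=2)·f_2 = 0.45 × 0.0506887 = 0.0228099
Marginal: 0.106952 + 0.0228099 = 0.129762
P(Population 1 | data) = 0.106952 / 0.129762 ≈ 0.8242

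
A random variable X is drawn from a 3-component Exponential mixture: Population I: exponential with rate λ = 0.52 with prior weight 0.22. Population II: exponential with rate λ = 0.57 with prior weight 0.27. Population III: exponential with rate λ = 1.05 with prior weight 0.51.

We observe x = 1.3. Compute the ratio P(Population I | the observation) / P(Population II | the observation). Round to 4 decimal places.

Since P(k|x) ∝ w_k f_k(x), the posterior odds are w_i f_i(x) / (w_j f_j(x)).
Component likelihoods at x = 1.3:
  f_I = 0.264497
  f_II = 0.271683
  f_III = 0.26815
Posterior odds = (w_I·f_I) / (w_II·f_II) = (0.22·0.264497) / (0.27·0.271683) = 0.0581893 / 0.0733544 ≈ 0.7933

0.7933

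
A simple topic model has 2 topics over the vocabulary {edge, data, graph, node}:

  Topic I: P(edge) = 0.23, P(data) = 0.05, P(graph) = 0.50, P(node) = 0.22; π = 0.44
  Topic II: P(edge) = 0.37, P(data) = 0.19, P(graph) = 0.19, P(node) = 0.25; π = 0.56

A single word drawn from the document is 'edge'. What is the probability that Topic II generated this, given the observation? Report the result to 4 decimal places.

The responsibility of component k is π_k f_k(x) divided by Σ_j π_j f_j(x).
Component likelihoods at x = 'edge':
  f_I = P(edge | comp) = 0.23
  f_II = P(edge | comp) = 0.37
Weight by the priors:
  π_I·f_I = 0.44 × 0.23 = 0.1012
  π_II·f_II = 0.56 × 0.37 = 0.2072
Sum: 0.1012 + 0.2072 = 0.3084
P(Topic II | the observation) ≈ 0.6719

0.6719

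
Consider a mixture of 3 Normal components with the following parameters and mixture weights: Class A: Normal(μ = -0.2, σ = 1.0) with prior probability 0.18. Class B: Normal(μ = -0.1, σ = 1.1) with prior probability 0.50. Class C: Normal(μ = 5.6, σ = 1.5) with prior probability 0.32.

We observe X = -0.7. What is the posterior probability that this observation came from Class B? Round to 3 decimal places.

0.711

P(component k | x) = w_k·f_k(x) / marginal(x), where marginal(x) = Σ_j w_j·f_j(x).
Component likelihoods at x = -0.7:
  f_A = (1/(1.0·√(2π)))·exp(−(-0.7−-0.2)²/(2·1.0²)) = 0.398942·exp(-0.12500) = 0.352065
  f_B = (1/(1.1·√(2π)))·exp(−(-0.7−-0.1)²/(2·1.1²)) = 0.362675·exp(-0.14876) = 0.312544
  f_C = (1/(1.5·√(2π)))·exp(−(-0.7−5.6)²/(2·1.5²)) = 0.265962·exp(-8.82000) = 3.92954e-05
Weight by the priors:
  w_A·f_A = 0.18 × 0.352065 = 0.0633718
  w_B·f_B = 0.50 × 0.312544 = 0.156272
  w_C·f_C = 0.32 × 3.92954e-05 = 1.25745e-05
Evidence: 0.0633718 + 0.156272 + 1.25745e-05 = 0.219656
P(Class B | -0.7) ≈ 0.711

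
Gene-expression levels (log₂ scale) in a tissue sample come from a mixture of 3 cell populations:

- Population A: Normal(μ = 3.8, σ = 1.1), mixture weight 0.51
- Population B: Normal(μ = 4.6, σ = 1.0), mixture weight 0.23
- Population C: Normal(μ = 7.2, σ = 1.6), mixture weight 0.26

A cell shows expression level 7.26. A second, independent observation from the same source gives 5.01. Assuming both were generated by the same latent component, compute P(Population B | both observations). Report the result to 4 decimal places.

Apply Bayes' rule: the posterior for each component is proportional to its prior times its likelihood at x.
Since both observations come from the same component, the likelihood for component k is f_k(x₁)·f_k(x₂).
  f_A = [0.00257684] × [0.198047] = 0.000510337
  f_B = [0.0116001] × [0.366782] = 0.00425472
  f_C = [0.249164] × [0.0977169] = 0.0243475
Multiply by the mixture weights:
  π_A·f_A = 0.51 × 0.000510337 = 0.000260272
  π_B·f_B = 0.23 × 0.00425472 = 0.000978585
  π_C·f_C = 0.26 × 0.0243475 = 0.00633035
Evidence: 0.000260272 + 0.000978585 + 0.00633035 = 0.00756921
P(Population B | x₁,x₂) = 0.000978585 / 0.00756921 ≈ 0.1293

0.1293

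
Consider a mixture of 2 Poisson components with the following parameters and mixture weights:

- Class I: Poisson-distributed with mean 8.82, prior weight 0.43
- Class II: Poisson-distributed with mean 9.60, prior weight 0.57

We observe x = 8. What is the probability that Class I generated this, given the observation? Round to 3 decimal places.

0.455

The responsibility of component k is π_k f_k(x) divided by Σ_j π_j f_j(x).
Evaluate each component's likelihood at the observed value:
  L_I = 0.134199
  L_II = 0.121178
Weight by the priors:
  π_I·L_I = 0.43 × 0.134199 = 0.0577058
  π_II·L_II = 0.57 × 0.121178 = 0.0690712
Normaliser: 0.0577058 + 0.0690712 = 0.126777
Responsibility of Class I: 0.0577058 / 0.126777 ≈ 0.455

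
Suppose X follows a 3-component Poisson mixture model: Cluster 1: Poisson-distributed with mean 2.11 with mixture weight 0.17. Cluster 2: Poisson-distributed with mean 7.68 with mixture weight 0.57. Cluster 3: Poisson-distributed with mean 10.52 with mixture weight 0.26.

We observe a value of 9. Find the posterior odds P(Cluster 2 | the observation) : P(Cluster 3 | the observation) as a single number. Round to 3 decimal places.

Since P(k|x) ∝ w_k f_k(x), the posterior odds are w_i f_i(x) / (w_j f_j(x)).
Poisson probabilities:
  L_1 = 0.00027696
  L_2 = 0.118333
  L_3 = 0.117382
0.0674499 / 0.0305193 ≈ 2.210

2.210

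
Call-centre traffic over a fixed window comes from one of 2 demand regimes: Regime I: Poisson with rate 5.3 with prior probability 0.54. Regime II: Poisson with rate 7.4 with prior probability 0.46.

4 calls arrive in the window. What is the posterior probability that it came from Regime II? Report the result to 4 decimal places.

Posterior ∝ prior × likelihood, so P(k | x) ∝ π_k f_k(x); normalise over all components.
Evaluate each component's likelihood at the observed value:
  f_I = 0.164109
  f_II = 0.0763724
Prior × likelihood for each component:
  π_I·f_I = 0.54 × 0.164109 = 0.0886187
  π_II·f_II = 0.46 × 0.0763724 = 0.0351313
Evidence: 0.0886187 + 0.0351313 = 0.12375
P(Regime II | data) = 0.0351313 / 0.12375 ≈ 0.2839

0.2839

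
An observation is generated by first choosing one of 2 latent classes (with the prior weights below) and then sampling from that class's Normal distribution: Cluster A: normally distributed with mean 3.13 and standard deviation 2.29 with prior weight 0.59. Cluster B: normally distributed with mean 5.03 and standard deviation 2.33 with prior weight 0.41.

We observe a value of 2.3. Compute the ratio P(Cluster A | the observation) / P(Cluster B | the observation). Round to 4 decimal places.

Posterior odds = (w_i f_i(x)) / (w_j f_j(x)); the normalising sum cancels.
Normal densities:
  f_A = (1/(2.29·√(2π)))·exp(−(2.3−3.13)²/(2·2.29²)) = 0.174211·exp(-0.06568) = 0.163136
  f_B = (1/(2.33·√(2π)))·exp(−(2.3−5.03)²/(2·2.33²)) = 0.171220·exp(-0.68641) = 0.0861887
Odds = (0.59/0.41) × (0.163136/0.0861887) = 1.43902 × 1.89277 ≈ 2.7237

2.7237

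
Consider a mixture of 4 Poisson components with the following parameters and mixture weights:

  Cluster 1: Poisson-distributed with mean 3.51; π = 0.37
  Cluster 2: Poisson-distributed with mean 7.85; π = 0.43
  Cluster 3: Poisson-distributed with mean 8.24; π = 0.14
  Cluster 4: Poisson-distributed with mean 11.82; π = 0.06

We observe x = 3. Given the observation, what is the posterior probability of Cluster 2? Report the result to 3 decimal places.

Apply Bayes' rule: the posterior for each component is proportional to its prior times its likelihood at x.
Poisson probabilities:
  L_1 = 0.215475
  L_2 = 0.0314229
  L_3 = 0.0246062
  L_4 = 0.00202461
Multiply by the mixture weights:
  π_1·L_1 = 0.37 × 0.215475 = 0.0797257
  π_2·L_2 = 0.43 × 0.0314229 = 0.0135118
  π_3·L_3 = 0.14 × 0.0246062 = 0.00344486
  π_4·L_4 = 0.06 × 0.00202461 = 0.000121476
Normaliser: 0.0797257 + 0.0135118 + 0.00344486 + 0.000121476 = 0.0968039
P(Cluster 2 | the observation) ≈ 0.140

0.140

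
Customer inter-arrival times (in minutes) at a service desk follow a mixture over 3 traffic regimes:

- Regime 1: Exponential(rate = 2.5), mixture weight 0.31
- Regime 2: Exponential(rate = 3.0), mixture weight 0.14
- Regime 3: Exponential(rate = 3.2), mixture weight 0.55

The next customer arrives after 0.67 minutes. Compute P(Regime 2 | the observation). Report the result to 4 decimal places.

0.1380

The responsibility of component k is π_k f_k(x) divided by Σ_j π_j f_j(x).
Evaluate each component's likelihood at the observed value:
  f_1 = 0.46827
  f_2 = 0.401966
  f_3 = 0.374993
Multiply by the mixture weights:
  π_1·f_1 = 0.31 × 0.46827 = 0.145164
  π_2·f_2 = 0.14 × 0.401966 = 0.0562752
  π_3·f_3 = 0.55 × 0.374993 = 0.206246
Sum: 0.145164 + 0.0562752 + 0.206246 = 0.407685
Responsibility of Regime 2: 0.0562752 / 0.407685 ≈ 0.1380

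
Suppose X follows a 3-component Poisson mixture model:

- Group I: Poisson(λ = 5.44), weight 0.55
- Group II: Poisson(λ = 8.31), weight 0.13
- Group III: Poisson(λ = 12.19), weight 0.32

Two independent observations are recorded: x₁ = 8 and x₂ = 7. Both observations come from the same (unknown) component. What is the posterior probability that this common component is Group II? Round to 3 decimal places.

0.277

Posterior ∝ prior × likelihood, so P(k | x) ∝ π_k f_k(x); normalise over all components.
Since both observations come from the same component, the likelihood for component k is f_k(x₁)·f_k(x₂).
  f_I = [e^(−5.44)·5.44^8/8! = 0.0825484] × [0.121395] = 0.0100209
  f_II = [e^(−8.31)·8.31^8/8! = 0.138772] × [0.133595] = 0.0185392
  f_III = [e^(−12.19)·12.19^8/8! = 0.0614412] × [0.0403223] = 0.00247745
Prior × likelihood for each component:
  π_I·f_I = 0.55 × 0.0100209 = 0.00551152
  π_II·f_II = 0.13 × 0.0185392 = 0.00241009
  π_III·f_III = 0.32 × 0.00247745 = 0.000792784
Denominator: 0.00551152 + 0.00241009 + 0.000792784 = 0.00871439
So the posterior for Group II is 0.00241009 / 0.00871439 ≈ 0.277.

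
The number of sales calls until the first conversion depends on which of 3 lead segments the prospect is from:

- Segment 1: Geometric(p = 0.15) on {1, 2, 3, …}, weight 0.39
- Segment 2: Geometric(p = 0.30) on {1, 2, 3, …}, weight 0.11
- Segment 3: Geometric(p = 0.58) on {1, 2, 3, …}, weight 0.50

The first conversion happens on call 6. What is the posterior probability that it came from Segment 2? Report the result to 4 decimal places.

0.1571

By Bayes' theorem, P(k | x) = P(Z=k) f_k(x) / Σ_j P(Z=j) f_j(x).
Component likelihoods at x = 6:
  f_1 = 0.15·(1−0.15)^5 = 0.15·0.443705 = 0.0665558
  f_2 = 0.30·(1−0.30)^5 = 0.30·0.16807 = 0.050421
  f_3 = 0.58·(1−0.58)^5 = 0.58·0.0130691 = 0.00758009
Unnormalised posteriors:
  P(Z=1)·f_1 = 0.39 × 0.0665558 = 0.0259568
  P(Z=2)·f_2 = 0.11 × 0.050421 = 0.00554631
  P(Z=3)·f_3 = 0.50 × 0.00758009 = 0.00379005
Evidence: 0.0259568 + 0.00554631 + 0.00379005 = 0.0352931
P(Segment 2 | the observation) = 0.00554631 / 0.0352931 ≈ 0.1571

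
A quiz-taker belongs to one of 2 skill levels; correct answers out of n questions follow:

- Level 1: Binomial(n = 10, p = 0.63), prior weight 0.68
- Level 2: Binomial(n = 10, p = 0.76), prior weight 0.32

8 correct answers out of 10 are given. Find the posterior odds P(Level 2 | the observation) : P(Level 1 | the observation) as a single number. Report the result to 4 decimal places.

Posterior odds = (π_i f_i(x)) / (π_j f_j(x)); the normalising sum cancels.
Evaluate each component's likelihood at the observed value:
  L_1 = 0.152876
  L_2 = 0.288499
Odds = (0.32/0.68) × (0.288499/0.152876) = 0.470588 × 1.88714 ≈ 0.8881

0.8881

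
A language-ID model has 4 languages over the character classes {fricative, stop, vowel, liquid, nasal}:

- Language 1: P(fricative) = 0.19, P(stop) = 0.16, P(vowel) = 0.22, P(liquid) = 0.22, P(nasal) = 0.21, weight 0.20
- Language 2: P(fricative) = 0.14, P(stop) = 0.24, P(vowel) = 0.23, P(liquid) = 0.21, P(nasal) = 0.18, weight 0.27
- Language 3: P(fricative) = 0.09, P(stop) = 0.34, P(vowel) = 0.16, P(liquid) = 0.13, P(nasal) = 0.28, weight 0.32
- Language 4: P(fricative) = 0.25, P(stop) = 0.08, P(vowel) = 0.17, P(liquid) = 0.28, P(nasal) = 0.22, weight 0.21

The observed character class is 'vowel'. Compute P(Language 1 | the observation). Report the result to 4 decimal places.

0.2280

Apply Bayes' rule: the posterior for each component is proportional to its prior times its likelihood at x.
Evaluate each component's likelihood at the observed value:
  p_1 = 0.22
  p_2 = 0.23
  p_3 = 0.16
  p_4 = 0.17
Prior × likelihood for each component:
  P(Z=1)·p_1 = 0.20 × 0.22 = 0.044
  P(Z=2)·p_2 = 0.27 × 0.23 = 0.0621
  P(Z=3)·p_3 = 0.32 × 0.16 = 0.0512
  P(Z=4)·p_4 = 0.21 × 0.17 = 0.0357
Evidence: 0.044 + 0.0621 + 0.0512 + 0.0357 = 0.193
P(Language 1 | the observation) ≈ 0.2280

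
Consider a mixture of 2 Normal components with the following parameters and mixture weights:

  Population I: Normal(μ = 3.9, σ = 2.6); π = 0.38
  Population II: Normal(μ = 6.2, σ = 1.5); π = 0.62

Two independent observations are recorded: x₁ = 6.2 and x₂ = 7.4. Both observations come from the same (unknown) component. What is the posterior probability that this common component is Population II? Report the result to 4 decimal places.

Apply Bayes' rule: the posterior for each component is proportional to its prior times its likelihood at x.
Since both observations come from the same component, the likelihood for component k is f_k(x₁)·f_k(x₂).
  f_I = [(1/(2.6·√(2π)))·exp(−(6.2−3.9)²/(2·2.6²)) = 0.153439·exp(-0.39127) = 0.103755] × [0.0620066] = 0.0064335
  f_II = [(1/(1.5·√(2π)))·exp(−(6.2−6.2)²/(2·1.5²)) = 0.265962·exp(-0.00000) = 0.265962] × [0.193128] = 0.0513645
Unnormalised posteriors:
  π_I·f_I = 0.38 × 0.0064335 = 0.00244473
  π_II·f_II = 0.62 × 0.0513645 = 0.031846
Denominator: 0.00244473 + 0.031846 = 0.0342907
Responsibility of Population II: 0.031846 / 0.0342907 ≈ 0.9287

0.9287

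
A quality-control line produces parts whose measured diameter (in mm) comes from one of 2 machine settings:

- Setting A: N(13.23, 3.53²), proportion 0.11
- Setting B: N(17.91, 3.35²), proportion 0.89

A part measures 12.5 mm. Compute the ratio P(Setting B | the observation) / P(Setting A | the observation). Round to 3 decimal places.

Since P(k|x) ∝ π_k f_k(x), the posterior odds are π_i f_i(x) / (π_j f_j(x)).
Normal densities:
  L_A = (1/(3.53·√(2π)))·exp(−(12.5−13.23)²/(2·3.53²)) = 0.113015·exp(-0.02138) = 0.110624
  L_B = (1/(3.35·√(2π)))·exp(−(12.5−17.91)²/(2·3.35²)) = 0.119087·exp(-1.30399) = 0.0323258
0.0287699 / 0.0121686 ≈ 2.364

2.364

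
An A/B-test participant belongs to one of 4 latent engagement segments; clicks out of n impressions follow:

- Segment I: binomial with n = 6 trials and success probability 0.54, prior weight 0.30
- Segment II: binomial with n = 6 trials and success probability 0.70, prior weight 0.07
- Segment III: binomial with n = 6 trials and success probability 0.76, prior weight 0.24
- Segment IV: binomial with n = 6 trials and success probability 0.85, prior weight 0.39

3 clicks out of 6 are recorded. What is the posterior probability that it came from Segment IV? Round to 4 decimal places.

P(component k | x) = π_k·f_k(x) / marginal(x), where marginal(x) = Σ_j π_j·f_j(x).
Component likelihoods at x = 3 clicks out of 6:
  f_I = 0.306538
  f_II = 0.18522
  f_III = 0.121368
  f_IV = 0.0414534
Weight by the priors:
  π_I·f_I = 0.30 × 0.306538 = 0.0919615
  π_II·f_II = 0.07 × 0.18522 = 0.0129654
  π_III·f_III = 0.24 × 0.121368 = 0.0291283
  π_IV·f_IV = 0.39 × 0.0414534 = 0.0161668
Sum: 0.0919615 + 0.0129654 + 0.0291283 + 0.0161668 = 0.150222
P(Segment IV | 3 clicks out of 6) ≈ 0.1076

0.1076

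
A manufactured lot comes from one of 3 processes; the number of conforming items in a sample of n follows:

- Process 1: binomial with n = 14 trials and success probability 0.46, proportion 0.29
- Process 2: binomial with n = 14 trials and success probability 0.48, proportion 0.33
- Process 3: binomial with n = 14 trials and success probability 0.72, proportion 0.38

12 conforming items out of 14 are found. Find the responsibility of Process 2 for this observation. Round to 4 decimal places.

Posterior ∝ prior × likelihood, so P(k | x) ∝ w_k f_k(x); normalise over all components.
Binomial probabilities:
  p_1 = C(14,12)·0.46^12·0.54^2 = 91·8.97623e-05·0.2916 = 0.0023819
  p_2 = C(14,12)·0.48^12·0.52^2 = 91·0.000149587·0.2704 = 0.00368081
  p_3 = C(14,12)·0.72^12·0.28^2 = 91·0.0194084·0.0784 = 0.138467
Multiply by the mixture weights:
  w_1·p_1 = 0.29 × 0.0023819 = 0.00069075
  w_2·p_2 = 0.33 × 0.00368081 = 0.00121467
  w_3·p_3 = 0.38 × 0.138467 = 0.0526176
Marginal: 0.00069075 + 0.00121467 + 0.0526176 = 0.054523
P(Process 2 | 12 conforming items out of 14) = 0.00121467 / 0.054523 ≈ 0.0223

0.0223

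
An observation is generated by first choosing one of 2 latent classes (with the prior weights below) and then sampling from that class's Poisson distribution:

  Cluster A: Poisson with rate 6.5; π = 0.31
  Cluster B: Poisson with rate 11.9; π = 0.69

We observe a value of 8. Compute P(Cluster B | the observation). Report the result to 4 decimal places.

0.5592

By Bayes' theorem, P(k | x) = π_k f_k(x) / Σ_j π_j f_j(x).
Poisson probabilities:
  p_A = e^(−6.5)·6.5^8/8! = 0.118815
  p_B = e^(−11.9)·11.9^8/8! = 0.0677253
Multiply by the mixture weights:
  π_A·p_A = 0.31 × 0.118815 = 0.0368327
  π_B·p_B = 0.69 × 0.0677253 = 0.0467304
Evidence: 0.0368327 + 0.0467304 = 0.0835632
So the posterior for Cluster B is 0.0467304 / 0.0835632 ≈ 0.5592.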